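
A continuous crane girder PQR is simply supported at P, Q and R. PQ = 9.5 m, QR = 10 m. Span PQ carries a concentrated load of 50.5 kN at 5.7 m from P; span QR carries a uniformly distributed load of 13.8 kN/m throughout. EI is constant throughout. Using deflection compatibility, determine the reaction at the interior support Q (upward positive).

R_Q = 126.7 kN

Insert a hinge at Q; M_Q is the redundant, and each span becomes simply supported.
Rotations at Q on the released spans (each span's end-slope, ×1/EI):
  span PQ: point load 50.5 at a = 5.7: Pab(L + a)/(6LEI) = 291.7/EI
  span QR: UDL 13.8: wL³/(24EI) = 575/EI
  relative rotation θ_0 = (291.7 + 575)/EI = 866.7/EI
A unit hogging moment at Q produces rotation L₁/(3EI) + L₂/(3EI) = 6.5/EI.
Compatibility: M_Q·(L₁+L₂)/(3EI) = θ_0, giving M_Q = 133.3 kN·m (hogging).
Span PQ, ΣM about P with M_Q applied at Q: R_Q^{PQ}·9.5 = 287.9 + 133.3, so R_Q^{PQ} = 44.34 kN and R_P = 50.5 − 44.34 = 6.165 kN.
Span QR, ΣM about R: R_Q^{QR}·10 = 690 + 133.3, so R_Q^{QR} = 82.33 kN and R_R = 138 − 82.33 = 55.67 kN.
R_Q = 44.34 + 82.33 = 126.7 kN.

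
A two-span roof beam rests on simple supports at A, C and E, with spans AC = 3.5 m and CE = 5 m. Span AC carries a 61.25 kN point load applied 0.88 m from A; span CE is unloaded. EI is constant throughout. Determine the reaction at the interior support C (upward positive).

Release continuity at C by inserting a hinge; the redundant is the internal moment M_C. The primary structure is two simply-supported spans AC and CE.
End slopes at the hinge C, treating each span as simply supported:
  span AC: point load 61.25 at a = 0.88: Pab(L + a)/(6LEI) = 29.45/EI
  relative rotation θ_0 = (29.45 + 0)/EI = 29.45/EI
A unit hogging moment at C produces rotation L₁/(3EI) + L₂/(3EI) = 2.833/EI.
Compatibility: M_C·(L₁+L₂)/(3EI) = θ_0, giving M_C = 10.4 kN·m (hogging).
Span AC, ΣM about A with M_C applied at C: R_C^{AC}·3.5 = 53.9 + 10.4, so R_C^{AC} = 18.37 kN and R_A = 61.25 − 18.37 = 42.88 kN.
Span CE, ΣM about E: R_C^{CE}·5 = 0 + 10.4, so R_C^{CE} = 2.079 kN and R_E = 0 − 2.079 = -2.079 kN.
R_C = 18.37 + 2.079 = 20.45 kN.

R_C = 20.45 kN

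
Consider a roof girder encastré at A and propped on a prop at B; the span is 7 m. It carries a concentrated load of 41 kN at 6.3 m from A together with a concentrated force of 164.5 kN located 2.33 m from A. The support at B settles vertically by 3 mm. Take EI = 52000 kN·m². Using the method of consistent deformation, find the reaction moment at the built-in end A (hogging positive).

M_A = 236.9 kN·m

Release the roller at B. Primary structure: cantilever fixed at A.
Deflection at B on the released cantilever, summing each load's contribution:
  point load 41 at a = 6.3: Pa²(3L − a)/(6EI) = 3987/EI
  point load 164.5 at a = 2.33: Pa²(3L − a)/(6EI) = 2779/EI
  δ_0 = 6766/EI
Flexibility coefficient — unit upward force at B: δ_{BB} = L³/(3EI) = 114.3/EI.
With EI = 52000 kN·m²: δ_0 = 0.13011 m and δ_{BB} = 0.002199 m/kN.
Compatibility — the beam at B must follow the support down by 0.003 m: δ_0 − R_B·δ_{BB} = 0.003, so R_B = (0.13011 − 0.003)/0.002199 = 57.81 kN.
Moment equilibrium about A: M_A = Σ(load moments about A) − R_B·L = 641.6 − 57.81×7 = 236.9 kN·m.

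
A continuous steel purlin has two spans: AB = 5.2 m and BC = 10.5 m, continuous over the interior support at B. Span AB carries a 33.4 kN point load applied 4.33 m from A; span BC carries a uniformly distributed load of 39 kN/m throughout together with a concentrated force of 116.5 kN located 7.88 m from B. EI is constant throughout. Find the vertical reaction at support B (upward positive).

Insert a hinge at B; M_B is the redundant, and each span becomes simply supported.
End slopes at the hinge B, treating each span as simply supported:
  span AB: point load 33.4 at a = 4.33: Pab(L + a)/(6LEI) = 38.43/EI
  span BC: UDL 39: wL³/(24EI) = 1881/EI
  span BC: point load 116.5 at a = 7.88: Pab(L + b)/(6LEI) = 500.9/EI
  relative rotation θ_0 = (38.43 + 2382)/EI = 2420/EI
A unit hogging moment at B produces rotation L₁/(3EI) + L₂/(3EI) = 5.233/EI.
Slope continuity at B: θ_0 = M_B·5.233/EI, so M_B = 2420/5.233 = 462.5 kN·m (hogging).
Span AB, ΣM about A with M_B applied at B: R_B^{AB}·5.2 = 144.6 + 462.5, so R_B^{AB} = 116.8 kN and R_A = 33.4 − 116.8 = -83.36 kN.
Span BC, ΣM about C: R_B^{BC}·10.5 = 2455 + 462.5, so R_B^{BC} = 277.9 kN and R_C = 526 − 277.9 = 248.1 kN.
R_B = 116.8 + 277.9 = 394.6 kN.

R_B = 394.6 kN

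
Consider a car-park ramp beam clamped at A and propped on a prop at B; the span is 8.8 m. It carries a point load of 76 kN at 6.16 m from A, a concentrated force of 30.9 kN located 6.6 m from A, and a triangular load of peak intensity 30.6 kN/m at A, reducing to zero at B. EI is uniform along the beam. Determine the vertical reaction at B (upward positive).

R_B = 89.31 kN

Take the reaction at B as the redundant and release it; the primary structure is a cantilever fixed at A.
Deflection at B on the released cantilever, summing each load's contribution:
  point load 76 at a = 6.16: Pa²(3L − a)/(6EI) = 9728/EI
  point load 30.9 at a = 6.6: Pa²(3L − a)/(6EI) = 4442/EI
  triangular load, peak 30.6 at the fixed end: w₀L⁴/(30EI) = 6117/EI
  δ_0 = 20287/EI
Flexibility coefficient — unit upward force at B: δ_{BB} = L³/(3EI) = 227.2/EI.
Compatibility at B: δ_0 − R_B·δ_{BB} = 0, so R_B = 20287/227.2 = 89.31 kN.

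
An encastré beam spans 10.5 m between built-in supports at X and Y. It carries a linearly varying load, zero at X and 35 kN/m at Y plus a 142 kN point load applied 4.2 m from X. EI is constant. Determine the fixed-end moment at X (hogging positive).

Release both end moments; the primary structure is a simply-supported span XY with redundants M_X and M_Y.
On the primary (simply-supported) span, the end slopes from the loading are:
  at X: triangular load, peak 35: 7w₀L³/(360EI) = 787.8/EI
  at Y: triangular load, peak 35: w₀L³/(45EI) = 900.4/EI
  at X: point load 142 at a = 4.2: Pab(L + b)/(6LEI) = 1002/EI
  at Y: point load 142 at a = 4.2: Pab(L + a)/(6LEI) = 876.7/EI
  θ_X0 = 1790/EI,  θ_Y0 = 1777/EI
Flexibility coefficients: a unit moment at one end gives L/(3EI) there and L/(6EI) at the far end, so f₁₁ = f₂₂ = 3.5/EI and f₁₂ = f₂₁ = 1.75/EI.
Compatibility — zero rotation at each built-in end:
  3.5 M_X + 1.75 M_Y = 1790
  1.75 M_X + 3.5 M_Y = 1777
Solving the pair gives M_X = 343.3 kN·m and M_Y = 336.1 kN·m (hogging).

M_X = 343.3 kN·m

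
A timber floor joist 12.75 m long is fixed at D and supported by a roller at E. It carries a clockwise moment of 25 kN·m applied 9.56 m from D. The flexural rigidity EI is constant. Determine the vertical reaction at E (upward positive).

Release the roller at E. Primary structure: cantilever fixed at D.
Primary-structure tip deflection at E by superposition:
  clockwise couple 25 at a = 9.56: M₀a(2L − a)/(2EI) = 1905/EI
Tip deflection under a unit load at E: L³/(3EI) = 690.9/EI.
Compatibility at E: δ_0 − R_E·δ_{EE} = 0, so R_E = 1905/690.9 = 2.757 kN.

R_E = 2.757 kN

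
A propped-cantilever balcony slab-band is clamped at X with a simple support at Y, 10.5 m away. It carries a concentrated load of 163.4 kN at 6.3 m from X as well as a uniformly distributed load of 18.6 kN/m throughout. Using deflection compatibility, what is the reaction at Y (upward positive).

Choose R_Y as the redundant. The primary structure is the cantilever fixed at X.
Downward deflection at the released point Y due to the loads:
  point load 163.4 at a = 6.3: Pa²(3L − a)/(6EI) = 27238/EI
  UDL 18.6: wL⁴/(8EI) = 28261/EI
  δ_0 = 55499/EI
Tip deflection under a unit load at Y: L³/(3EI) = 385.9/EI.
Compatibility at Y: δ_0 − R_Y·δ_{YY} = 0, so R_Y = 55499/385.9 = 143.8 kN.

R_Y = 143.8 kN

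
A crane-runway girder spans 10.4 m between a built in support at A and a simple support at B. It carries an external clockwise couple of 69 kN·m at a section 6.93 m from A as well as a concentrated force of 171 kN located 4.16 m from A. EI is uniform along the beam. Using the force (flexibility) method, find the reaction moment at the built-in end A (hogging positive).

M_A = 318.5 kN·m

Take the reaction at B as the redundant and release it; the primary structure is a cantilever fixed at A.
Primary-structure tip deflection at B by superposition:
  clockwise couple 69 at a = 6.93: M₀a(2L − a)/(2EI) = 3316/EI
  point load 171 at a = 4.16: Pa²(3L − a)/(6EI) = 13336/EI
  δ_0 = 16652/EI
Flexibility coefficient — unit upward force at B: δ_{BB} = L³/(3EI) = 375/EI.
Compatibility at B: δ_0 − R_B·δ_{BB} = 0, so R_B = 16652/375 = 44.41 kN.
Moment equilibrium about A: M_A = Σ(load moments about A) − R_B·L = 780.4 − 44.41×10.4 = 318.5 kN·m.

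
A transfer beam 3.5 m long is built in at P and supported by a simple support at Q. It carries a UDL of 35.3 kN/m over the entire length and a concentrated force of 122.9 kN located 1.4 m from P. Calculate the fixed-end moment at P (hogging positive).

Release the roller at Q. Primary structure: cantilever fixed at P.
Downward deflection at the released point Q due to the loads:
  UDL 35.3: wL⁴/(8EI) = 662.2/EI
  point load 122.9 at a = 1.4: Pa²(3L − a)/(6EI) = 365.3/EI
  δ_0 = 1027/EI
Tip deflection under a unit load at Q: L³/(3EI) = 14.29/EI.
Compatibility at Q: δ_0 − R_Q·δ_{QQ} = 0, so R_Q = 1027/14.29 = 71.89 kN.
Moment equilibrium about P: M_P = Σ(load moments about P) − R_Q·L = 388.3 − 71.89×3.5 = 136.6 kN·m.

M_P = 136.6 kN·m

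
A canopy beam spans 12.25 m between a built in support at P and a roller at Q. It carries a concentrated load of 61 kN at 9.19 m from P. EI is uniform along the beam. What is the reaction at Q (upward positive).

R_Q = 38.62 kN

Remove the prop at Q; the released (primary) structure is a cantilever built in at P.
Deflection at Q on the released cantilever, summing each load's contribution:
  point load 61 at a = 9.19: Pa²(3L − a)/(6EI) = 23664/EI
Flexibility coefficient — unit upward force at Q: δ_{QQ} = L³/(3EI) = 612.8/EI.
The prop prevents deflection at Q: R_Q = δ_0/δ_{QQ} = 23664/612.8 = 38.62 kN.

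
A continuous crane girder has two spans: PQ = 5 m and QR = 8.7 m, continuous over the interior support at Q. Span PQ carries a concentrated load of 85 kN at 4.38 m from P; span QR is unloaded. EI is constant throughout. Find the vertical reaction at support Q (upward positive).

R_Q = 79.44 kN

Take M_Q as the redundant. Released structure: two simple spans PQ and QR with a hinge at Q.
Discontinuity in slope at Q on the released structure — sum the simple-span end rotations:
  span PQ: point load 85 at a = 4.38: Pab(L + a)/(6LEI) = 72.17/EI
  relative rotation θ_0 = (72.17 + 0)/EI = 72.17/EI
A unit hogging moment at Q produces rotation L₁/(3EI) + L₂/(3EI) = 4.567/EI.
Compatibility: M_Q·(L₁+L₂)/(3EI) = θ_0, giving M_Q = 15.8 kN·m (hogging).
Span PQ, ΣM about P with M_Q applied at Q: R_Q^{PQ}·5 = 372.3 + 15.8, so R_Q^{PQ} = 77.62 kN and R_P = 85 − 77.62 = 7.379 kN.
Span QR, ΣM about R: R_Q^{QR}·8.7 = 0 + 15.8, so R_Q^{QR} = 1.817 kN and R_R = 0 − 1.817 = -1.817 kN.
R_Q = 77.62 + 1.817 = 79.44 kN.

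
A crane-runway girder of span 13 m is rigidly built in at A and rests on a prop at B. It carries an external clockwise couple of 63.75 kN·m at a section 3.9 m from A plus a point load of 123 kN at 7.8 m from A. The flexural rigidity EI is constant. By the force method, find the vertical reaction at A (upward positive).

Take the reaction at B as the redundant and release it; the primary structure is a cantilever fixed at A.
Free-end deflection of the primary structure under the applied loading (downward +):
  clockwise couple 63.75 at a = 3.9: M₀a(2L − a)/(2EI) = 2747/EI
  point load 123 at a = 7.8: Pa²(3L − a)/(6EI) = 38913/EI
  δ_0 = 41661/EI
Flexibility coefficient — unit upward force at B: δ_{BB} = L³/(3EI) = 732.3/EI.
Compatibility at B: δ_0 − R_B·δ_{BB} = 0, so R_B = 41661/732.3 = 56.89 kN.
Vertical equilibrium: R_A = ΣP − R_B = 123 − 56.89 = 66.11 kN.

R_A = 66.11 kN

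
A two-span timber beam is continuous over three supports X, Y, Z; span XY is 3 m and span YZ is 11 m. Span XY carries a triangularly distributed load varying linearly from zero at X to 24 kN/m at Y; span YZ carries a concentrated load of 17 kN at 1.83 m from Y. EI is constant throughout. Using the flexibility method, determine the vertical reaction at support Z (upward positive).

Insert a hinge at Y; M_Y is the redundant, and each span becomes simply supported.
Discontinuity in slope at Y on the released structure — sum the simple-span end rotations:
  span XY: triangular load, peak 24: w₀L³/(45EI) = 14.4/EI
  span YZ: point load 17 at a = 1.83: Pab(L + b)/(6LEI) = 87.18/EI
  relative rotation θ_0 = (14.4 + 87.18)/EI = 101.6/EI
A unit hogging moment at Y produces rotation L₁/(3EI) + L₂/(3EI) = 4.667/EI.
Slope continuity at Y: θ_0 = M_Y·4.667/EI, so M_Y = 101.6/4.667 = 21.77 kN·m (hogging).
Span YZ, ΣM about Z: R_Y^{YZ}·11 = 155.9 + 21.77, so R_Y^{YZ} = 16.15 kN and R_Z = 17 − 16.15 = 0.8493 kN.

R_Z = 0.8493 kN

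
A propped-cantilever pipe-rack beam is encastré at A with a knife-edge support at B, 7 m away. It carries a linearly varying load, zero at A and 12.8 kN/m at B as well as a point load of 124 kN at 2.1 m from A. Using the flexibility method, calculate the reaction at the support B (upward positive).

R_B = 39.71 kN

Take the reaction at B as the redundant and release it; the primary structure is a cantilever fixed at A.
Deflection at B on the released cantilever, summing each load's contribution:
  triangular load, peak 12.8 at the free end: 11w₀L⁴/(120EI) = 2817/EI
  point load 124 at a = 2.1: Pa²(3L − a)/(6EI) = 1723/EI
  δ_0 = 4540/EI
Flexibility coefficient — unit upward force at B: δ_{BB} = L³/(3EI) = 114.3/EI.
The prop prevents deflection at B: R_B = δ_0/δ_{BB} = 4540/114.3 = 39.71 kN.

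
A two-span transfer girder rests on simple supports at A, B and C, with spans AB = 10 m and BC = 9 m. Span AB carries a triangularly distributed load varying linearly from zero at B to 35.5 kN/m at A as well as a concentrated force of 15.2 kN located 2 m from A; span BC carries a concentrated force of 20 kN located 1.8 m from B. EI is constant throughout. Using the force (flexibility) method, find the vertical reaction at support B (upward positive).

R_B = 105.4 kN

Take M_B as the redundant. Released structure: two simple spans AB and BC with a hinge at B.
Discontinuity in slope at B on the released structure — sum the simple-span end rotations:
  span AB: triangular load, peak 35.5: 7w₀L³/(360EI) = 690.3/EI
  span AB: point load 15.2 at a = 2: Pab(L + a)/(6LEI) = 48.64/EI
  span BC: point load 20 at a = 1.8: Pab(L + b)/(6LEI) = 77.76/EI
  relative rotation θ_0 = (738.9 + 77.76)/EI = 816.7/EI
A unit hogging moment at B produces rotation L₁/(3EI) + L₂/(3EI) = 6.333/EI.
Slope continuity at B: θ_0 = M_B·6.333/EI, so M_B = 816.7/6.333 = 128.9 kN·m (hogging).
Span AB, ΣM about A with M_B applied at B: R_B^{AB}·10 = 622.1 + 128.9, so R_B^{AB} = 75.1 kN and R_A = 192.7 − 75.1 = 117.6 kN.
Span BC, ΣM about C: R_B^{BC}·9 = 144 + 128.9, so R_B^{BC} = 30.33 kN and R_C = 20 − 30.33 = -10.33 kN.
R_B = 75.1 + 30.33 = 105.4 kN.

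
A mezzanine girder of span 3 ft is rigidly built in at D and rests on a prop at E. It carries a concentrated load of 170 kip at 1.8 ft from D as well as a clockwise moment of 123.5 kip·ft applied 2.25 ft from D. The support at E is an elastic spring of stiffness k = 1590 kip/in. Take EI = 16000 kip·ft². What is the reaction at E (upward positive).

R_E = 120.1 kip

Remove the prop at E; the released (primary) structure is a cantilever built in at D.
Downward deflection at the released point E due to the loads:
  point load 170 at a = 1.8: Pa²(3L − a)/(6EI) = 661/EI
  clockwise couple 123.5 at a = 2.25: M₀a(2L − a)/(2EI) = 521/EI
  δ_0 = 1182/EI
Flexibility coefficient — unit upward force at E: δ_{EE} = L³/(3EI) = 9/EI.
With EI = 16000 kip·ft²: δ_0 = 0.073873 ft and δ_{EE} = 0.000562 ft/kip.
Compatibility — the spring shortens by R_E/k under the reaction it provides: δ_0 − R_E·δ_{EE} = R_E/k. With 1/k = 1/(1590×12) ft/kip = 0.000052 ft/kip, R_E = δ_0 / (δ_{EE} + 1/k) = 0.073873 / (0.000562 + 0.000052) = 120.1 kip.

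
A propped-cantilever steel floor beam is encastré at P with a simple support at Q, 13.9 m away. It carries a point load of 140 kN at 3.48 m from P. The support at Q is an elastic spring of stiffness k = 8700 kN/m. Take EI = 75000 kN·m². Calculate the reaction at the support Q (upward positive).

R_Q = 11.95 kN

Remove the prop at Q; the released (primary) structure is a cantilever built in at P.
Downward deflection at the released point Q due to the loads:
  point load 140 at a = 3.48: Pa²(3L − a)/(6EI) = 10800/EI
Flexibility coefficient — unit upward force at Q: δ_{QQ} = L³/(3EI) = 895.2/EI.
With EI = 75000 kN·m²: δ_0 = 0.144 m and δ_{QQ} = 0.011936 m/kN.
Compatibility — the spring shortens by R_Q/k under the reaction it provides: δ_0 − R_Q·δ_{QQ} = R_Q/k. With 1/k = 0.000115 m/kN, R_Q = δ_0 / (δ_{QQ} + 1/k) = 0.144 / (0.011936 + 0.000115) = 11.95 kN.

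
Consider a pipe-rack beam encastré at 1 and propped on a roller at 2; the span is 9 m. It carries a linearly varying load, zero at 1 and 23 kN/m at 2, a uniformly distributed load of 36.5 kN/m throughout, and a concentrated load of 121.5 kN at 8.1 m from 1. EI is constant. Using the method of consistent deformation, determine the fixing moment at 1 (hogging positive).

M_1 = 532.4 kN·m

Choose R_2 as the redundant. The primary structure is the cantilever fixed at 1.
Deflection at 2 on the released cantilever, summing each load's contribution:
  triangular load, peak 23 at the free end: 11w₀L⁴/(120EI) = 13833/EI
  UDL 36.5: wL⁴/(8EI) = 29935/EI
  point load 121.5 at a = 8.1: Pa²(3L − a)/(6EI) = 25111/EI
  δ_0 = 68878/EI
Flexibility coefficient — unit upward force at 2: δ_{22} = L³/(3EI) = 243/EI.
Compatibility at 2: δ_0 − R_2·δ_{22} = 0, so R_2 = 68878/243 = 283.4 kN.
Moment equilibrium about 1: M_1 = Σ(load moments about 1) − R_2·L = 3083 − 283.4×9 = 532.4 kN·m.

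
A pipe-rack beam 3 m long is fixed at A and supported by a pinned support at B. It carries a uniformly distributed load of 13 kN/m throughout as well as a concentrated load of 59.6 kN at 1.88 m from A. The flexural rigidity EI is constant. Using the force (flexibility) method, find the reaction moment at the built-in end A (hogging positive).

M_A = 43.35 kN·m

Take the reaction at B as the redundant and release it; the primary structure is a cantilever fixed at A.
Primary-structure tip deflection at B by superposition:
  UDL 13: wL⁴/(8EI) = 131.6/EI
  point load 59.6 at a = 1.88: Pa²(3L − a)/(6EI) = 250/EI
  δ_0 = 381.6/EI
Tip deflection under a unit load at B: L³/(3EI) = 9/EI.
Compatibility at B: δ_0 − R_B·δ_{BB} = 0, so R_B = 381.6/9 = 42.4 kN.
Moment equilibrium about A: M_A = Σ(load moments about A) − R_B·L = 170.5 − 42.4×3 = 43.35 kN·m.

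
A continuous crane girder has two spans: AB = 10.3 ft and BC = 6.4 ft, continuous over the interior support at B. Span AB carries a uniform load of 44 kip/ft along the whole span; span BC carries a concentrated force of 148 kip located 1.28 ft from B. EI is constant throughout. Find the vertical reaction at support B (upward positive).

Take M_B as the redundant. Released structure: two simple spans AB and BC with a hinge at B.
Discontinuity in slope at B on the released structure — sum the simple-span end rotations:
  span AB: UDL 44: wL³/(24EI) = 2003/EI
  span BC: point load 148 at a = 1.28: Pab(L + b)/(6LEI) = 291/EI
  relative rotation θ_0 = (2003 + 291)/EI = 2294/EI
A unit hogging moment at B produces rotation L₁/(3EI) + L₂/(3EI) = 5.567/EI.
Compatibility: M_B·(L₁+L₂)/(3EI) = θ_0, giving M_B = 412.2 kip·ft (hogging).
Span AB, ΣM about A with M_B applied at B: R_B^{AB}·10.3 = 2334 + 412.2, so R_B^{AB} = 266.6 kip and R_A = 453.2 − 266.6 = 186.6 kip.
Span BC, ΣM about C: R_B^{BC}·6.4 = 757.8 + 412.2, so R_B^{BC} = 182.8 kip and R_C = 148 − 182.8 = -34.8 kip.
R_B = 266.6 + 182.8 = 449.4 kip.

R_B = 449.4 kip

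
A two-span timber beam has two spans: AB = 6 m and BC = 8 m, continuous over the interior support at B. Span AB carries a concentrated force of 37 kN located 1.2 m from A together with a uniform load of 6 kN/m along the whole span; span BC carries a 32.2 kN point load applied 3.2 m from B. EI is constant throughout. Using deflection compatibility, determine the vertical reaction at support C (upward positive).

R_C = 6.759 kN

Take M_B as the redundant. Released structure: two simple spans AB and BC with a hinge at B.
End slopes at the hinge B, treating each span as simply supported:
  span AB: point load 37 at a = 1.2: Pab(L + a)/(6LEI) = 42.62/EI
  span AB: UDL 6: wL³/(24EI) = 54/EI
  span BC: point load 32.2 at a = 3.2: Pab(L + b)/(6LEI) = 131.9/EI
  relative rotation θ_0 = (96.62 + 131.9)/EI = 228.5/EI
A unit hogging moment at B produces rotation L₁/(3EI) + L₂/(3EI) = 4.667/EI.
Compatibility: M_B·(L₁+L₂)/(3EI) = θ_0, giving M_B = 48.97 kN·m (hogging).
Span BC, ΣM about C: R_B^{BC}·8 = 154.6 + 48.97, so R_B^{BC} = 25.44 kN and R_C = 32.2 − 25.44 = 6.759 kN.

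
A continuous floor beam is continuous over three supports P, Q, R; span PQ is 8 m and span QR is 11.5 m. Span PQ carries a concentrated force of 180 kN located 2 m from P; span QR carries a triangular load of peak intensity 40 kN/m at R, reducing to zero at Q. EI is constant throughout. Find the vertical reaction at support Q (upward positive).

R_Q = 174.9 kN

Insert a hinge at Q; M_Q is the redundant, and each span becomes simply supported.
Rotations at Q on the released spans (each span's end-slope, ×1/EI):
  span PQ: point load 180 at a = 2: Pab(L + a)/(6LEI) = 450/EI
  span QR: triangular load, peak 40: 7w₀L³/(360EI) = 1183/EI
  relative rotation θ_0 = (450 + 1183)/EI = 1633/EI
A unit hogging moment at Q produces rotation L₁/(3EI) + L₂/(3EI) = 6.5/EI.
Slope continuity at Q: θ_0 = M_Q·6.5/EI, so M_Q = 1633/6.5 = 251.2 kN·m (hogging).
Span PQ, ΣM about P with M_Q applied at Q: R_Q^{PQ}·8 = 360 + 251.2, so R_Q^{PQ} = 76.4 kN and R_P = 180 − 76.4 = 103.6 kN.
Span QR, ΣM about R: R_Q^{QR}·11.5 = 881.7 + 251.2, so R_Q^{QR} = 98.51 kN and R_R = 230 − 98.51 = 131.5 kN.
R_Q = 76.4 + 98.51 = 174.9 kN.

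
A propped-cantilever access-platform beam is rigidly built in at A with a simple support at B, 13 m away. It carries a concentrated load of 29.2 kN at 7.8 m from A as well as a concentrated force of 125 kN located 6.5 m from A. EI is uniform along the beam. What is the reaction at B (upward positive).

Choose R_B as the redundant. The primary structure is the cantilever fixed at A.
Free-end deflection of the primary structure under the applied loading (downward +):
  point load 29.2 at a = 7.8: Pa²(3L − a)/(6EI) = 9238/EI
  point load 125 at a = 6.5: Pa²(3L − a)/(6EI) = 28607/EI
  δ_0 = 37845/EI
Tip deflection under a unit load at B: L³/(3EI) = 732.3/EI.
Compatibility at B: δ_0 − R_B·δ_{BB} = 0, so R_B = 37845/732.3 = 51.68 kN.

R_B = 51.68 kN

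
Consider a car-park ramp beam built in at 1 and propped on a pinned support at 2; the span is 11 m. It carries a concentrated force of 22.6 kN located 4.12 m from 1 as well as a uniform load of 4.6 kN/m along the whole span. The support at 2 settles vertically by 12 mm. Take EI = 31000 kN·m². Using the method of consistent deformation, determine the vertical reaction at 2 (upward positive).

Remove the prop at 2; the released (primary) structure is a cantilever built in at 1.
Primary-structure tip deflection at 2 by superposition:
  point load 22.6 at a = 4.12: Pa²(3L − a)/(6EI) = 1846/EI
  UDL 4.6: wL⁴/(8EI) = 8419/EI
  δ_0 = 10265/EI
Flexibility coefficient — unit upward force at 2: δ_{22} = L³/(3EI) = 443.7/EI.
With EI = 31000 kN·m²: δ_0 = 0.33113 m and δ_{22} = 0.014312 m/kN.
Compatibility — the beam at 2 must follow the support down by 0.012 m: δ_0 − R_2·δ_{22} = 0.012, so R_2 = (0.33113 − 0.012)/0.014312 = 22.3 kN.

R_2 = 22.3 kN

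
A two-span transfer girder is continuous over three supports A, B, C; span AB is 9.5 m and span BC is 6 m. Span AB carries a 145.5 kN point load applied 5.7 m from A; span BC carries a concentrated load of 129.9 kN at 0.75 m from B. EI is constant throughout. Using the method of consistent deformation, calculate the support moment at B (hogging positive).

M_B = 193.6 kN·m

Insert a hinge at B; M_B is the redundant, and each span becomes simply supported.
End slopes at the hinge B, treating each span as simply supported:
  span AB: point load 145.5 at a = 5.7: Pab(L + a)/(6LEI) = 840.4/EI
  span BC: point load 129.9 at a = 0.75: Pab(L + b)/(6LEI) = 159.8/EI
  relative rotation θ_0 = (840.4 + 159.8)/EI = 1000/EI
A unit hogging moment at B produces rotation L₁/(3EI) + L₂/(3EI) = 5.167/EI.
Slope continuity at B: θ_0 = M_B·5.167/EI, so M_B = 1000/5.167 = 193.6 kN·m (hogging).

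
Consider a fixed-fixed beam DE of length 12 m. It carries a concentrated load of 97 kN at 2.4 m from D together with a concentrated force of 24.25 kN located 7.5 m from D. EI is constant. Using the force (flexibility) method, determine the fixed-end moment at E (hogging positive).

M_E = 79.87 kN·m

Release both end moments; the primary structure is a simply-supported span DE with redundants M_D and M_E.
Simple-span end rotations at D and E under the given loads:
  at D: point load 97 at a = 2.4: Pab(L + b)/(6LEI) = 670.5/EI
  at E: point load 97 at a = 2.4: Pab(L + a)/(6LEI) = 447/EI
  at D: point load 24.25 at a = 7.5: Pab(L + b)/(6LEI) = 187.6/EI
  at E: point load 24.25 at a = 7.5: Pab(L + a)/(6LEI) = 221.7/EI
  θ_D0 = 858/EI,  θ_E0 = 668.6/EI
Flexibility coefficients: a unit moment at one end gives L/(3EI) there and L/(6EI) at the far end, so f₁₁ = f₂₂ = 4/EI and f₁₂ = f₂₁ = 2/EI.
Compatibility — zero rotation at each built-in end:
  4 M_D + 2 M_E = 858
  2 M_D + 4 M_E = 668.6
Solving the pair gives M_D = 174.6 kN·m and M_E = 79.87 kN·m (hogging).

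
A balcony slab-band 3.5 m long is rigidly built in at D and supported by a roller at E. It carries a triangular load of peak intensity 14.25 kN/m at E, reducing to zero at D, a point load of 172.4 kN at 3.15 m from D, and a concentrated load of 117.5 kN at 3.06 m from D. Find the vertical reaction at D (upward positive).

R_D = 59.04 kN

Choose R_E as the redundant. The primary structure is the cantilever fixed at D.
Deflection at E on the released cantilever, summing each load's contribution:
  triangular load, peak 14.25 at the free end: 11w₀L⁴/(120EI) = 196/EI
  point load 172.4 at a = 3.15: Pa²(3L − a)/(6EI) = 2096/EI
  point load 117.5 at a = 3.06: Pa²(3L − a)/(6EI) = 1364/EI
  δ_0 = 3656/EI
Flexibility coefficient — unit upward force at E: δ_{EE} = L³/(3EI) = 14.29/EI.
Compatibility at E: δ_0 − R_E·δ_{EE} = 0, so R_E = 3656/14.29 = 255.8 kN.
Vertical equilibrium: R_D = ΣP − R_E = 314.8 − 255.8 = 59.04 kN.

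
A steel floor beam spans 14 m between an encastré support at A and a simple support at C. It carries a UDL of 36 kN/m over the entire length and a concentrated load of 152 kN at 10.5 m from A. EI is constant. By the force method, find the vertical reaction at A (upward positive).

R_A = 370.8 kN

Take the reaction at C as the redundant and release it; the primary structure is a cantilever fixed at A.
Deflection at C on the released cantilever, summing each load's contribution:
  UDL 36: wL⁴/(8EI) = 172872/EI
  point load 152 at a = 10.5: Pa²(3L − a)/(6EI) = 87980/EI
  δ_0 = 260852/EI
Flexibility coefficient — unit upward force at C: δ_{CC} = L³/(3EI) = 914.7/EI.
Compatibility at C: δ_0 − R_C·δ_{CC} = 0, so R_C = 260852/914.7 = 285.2 kN.
Vertical equilibrium: R_A = ΣP − R_C = 656 − 285.2 = 370.8 kN.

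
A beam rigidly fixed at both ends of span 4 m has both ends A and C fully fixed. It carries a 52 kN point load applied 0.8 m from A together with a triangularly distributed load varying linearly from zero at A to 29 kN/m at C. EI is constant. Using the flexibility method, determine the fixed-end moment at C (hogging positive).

Release both end moments; the primary structure is a simply-supported span AC with redundants M_A and M_C.
End rotations of the released simple span under the applied load (×1/EI):
  at A: point load 52 at a = 0.8: Pab(L + b)/(6LEI) = 39.94/EI
  at C: point load 52 at a = 0.8: Pab(L + a)/(6LEI) = 26.62/EI
  at A: triangular load, peak 29: 7w₀L³/(360EI) = 36.09/EI
  at C: triangular load, peak 29: w₀L³/(45EI) = 41.24/EI
  θ_A0 = 76.02/EI,  θ_C0 = 67.87/EI
Flexibility coefficients: a unit moment at one end gives L/(3EI) there and L/(6EI) at the far end, so f₁₁ = f₂₂ = 1.333/EI and f₁₂ = f₂₁ = 0.6667/EI.
Compatibility — zero rotation at each built-in end:
  1.333 M_A + 0.6667 M_C = 76.02
  0.6667 M_A + 1.333 M_C = 67.87
Solving the pair gives M_A = 42.09 kN·m and M_C = 29.86 kN·m (hogging).

M_C = 29.86 kN·m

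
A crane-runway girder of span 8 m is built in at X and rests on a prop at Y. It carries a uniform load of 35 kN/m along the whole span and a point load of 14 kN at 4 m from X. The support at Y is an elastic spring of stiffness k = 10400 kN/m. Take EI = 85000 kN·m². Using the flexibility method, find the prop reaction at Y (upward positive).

R_Y = 104.4 kN

Choose R_Y as the redundant. The primary structure is the cantilever fixed at X.
Free-end deflection of the primary structure under the applied loading (downward +):
  UDL 35: wL⁴/(8EI) = 17920/EI
  point load 14 at a = 4: Pa²(3L − a)/(6EI) = 746.7/EI
  δ_0 = 18667/EI
Flexibility coefficient — unit upward force at Y: δ_{YY} = L³/(3EI) = 170.7/EI.
With EI = 85000 kN·m²: δ_0 = 0.21961 m and δ_{YY} = 0.002008 m/kN.
Compatibility — the spring shortens by R_Y/k under the reaction it provides: δ_0 − R_Y·δ_{YY} = R_Y/k. With 1/k = 0.000096 m/kN, R_Y = δ_0 / (δ_{YY} + 1/k) = 0.21961 / (0.002008 + 0.000096) = 104.4 kN.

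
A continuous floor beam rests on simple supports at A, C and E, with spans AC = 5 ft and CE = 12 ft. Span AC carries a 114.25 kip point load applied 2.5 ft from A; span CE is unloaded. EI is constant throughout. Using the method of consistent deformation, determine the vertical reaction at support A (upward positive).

Take M_C as the redundant. Released structure: two simple spans AC and CE with a hinge at C.
Discontinuity in slope at C on the released structure — sum the simple-span end rotations:
  span AC: point load 114.25 at a = 2.5: Pab(L + a)/(6LEI) = 178.5/EI
  relative rotation θ_0 = (178.5 + 0)/EI = 178.5/EI
A unit hogging moment at C produces rotation L₁/(3EI) + L₂/(3EI) = 5.667/EI.
Slope continuity at C: θ_0 = M_C·5.667/EI, so M_C = 178.5/5.667 = 31.5 kip·ft (hogging).
Span AC, ΣM about A with M_C applied at C: R_C^{AC}·5 = 285.6 + 31.5, so R_C^{AC} = 63.43 kip and R_A = 114.2 − 63.43 = 50.82 kip.

R_A = 50.82 kip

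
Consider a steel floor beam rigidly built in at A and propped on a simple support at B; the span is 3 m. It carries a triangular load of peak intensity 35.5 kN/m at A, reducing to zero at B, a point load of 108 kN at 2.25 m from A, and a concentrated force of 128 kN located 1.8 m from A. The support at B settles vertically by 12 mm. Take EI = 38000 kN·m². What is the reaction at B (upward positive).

Choose R_B as the redundant. The primary structure is the cantilever fixed at A.
Primary-structure tip deflection at B by superposition:
  triangular load, peak 35.5 at the fixed end: w₀L⁴/(30EI) = 95.85/EI
  point load 108 at a = 2.25: Pa²(3L − a)/(6EI) = 615.1/EI
  point load 128 at a = 1.8: Pa²(3L − a)/(6EI) = 497.7/EI
  δ_0 = 1209/EI
Flexibility coefficient — unit upward force at B: δ_{BB} = L³/(3EI) = 9/EI.
With EI = 38000 kN·m²: δ_0 = 0.031805 m and δ_{BB} = 0.000237 m/kN.
Compatibility — the beam at B must follow the support down by 0.012 m: δ_0 − R_B·δ_{BB} = 0.012, so R_B = (0.031805 − 0.012)/0.000237 = 83.62 kN.

R_B = 83.62 kN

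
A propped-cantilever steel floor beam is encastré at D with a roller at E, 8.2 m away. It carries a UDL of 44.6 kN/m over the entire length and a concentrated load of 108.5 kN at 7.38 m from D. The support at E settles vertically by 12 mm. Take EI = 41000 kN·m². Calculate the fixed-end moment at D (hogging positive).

Remove the prop at E; the released (primary) structure is a cantilever built in at D.
Deflection at E on the released cantilever, summing each load's contribution:
  UDL 44.6: wL⁴/(8EI) = 25206/EI
  point load 108.5 at a = 7.38: Pa²(3L − a)/(6EI) = 16960/EI
  δ_0 = 42166/EI
Tip deflection under a unit load at E: L³/(3EI) = 183.8/EI.
With EI = 41000 kN·m²: δ_0 = 1.0284 m and δ_{EE} = 0.004483 m/kN.
Compatibility — the beam at E must follow the support down by 0.012 m: δ_0 − R_E·δ_{EE} = 0.012, so R_E = (1.0284 − 0.012)/0.004483 = 226.7 kN.
Moment equilibrium about D: M_D = Σ(load moments about D) − R_E·L = 2300 − 226.7×8.2 = 440.9 kN·m.

M_D = 440.9 kN·m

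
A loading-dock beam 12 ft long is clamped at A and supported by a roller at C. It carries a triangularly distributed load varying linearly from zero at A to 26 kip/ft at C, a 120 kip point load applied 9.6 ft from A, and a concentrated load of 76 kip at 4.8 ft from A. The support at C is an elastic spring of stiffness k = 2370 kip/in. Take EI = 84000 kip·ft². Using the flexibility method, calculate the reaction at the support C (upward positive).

Choose R_C as the redundant. The primary structure is the cantilever fixed at A.
Deflection at C on the released cantilever, summing each load's contribution:
  triangular load, peak 26 at the free end: 11w₀L⁴/(120EI) = 49421/EI
  point load 120 at a = 9.6: Pa²(3L − a)/(6EI) = 48660/EI
  point load 76 at a = 4.8: Pa²(3L − a)/(6EI) = 9105/EI
  δ_0 = 107187/EI
Tip deflection under a unit load at C: L³/(3EI) = 576/EI.
With EI = 84000 kip·ft²: δ_0 = 1.276 ft and δ_{CC} = 0.006857 ft/kip.
Compatibility — the spring shortens by R_C/k under the reaction it provides: δ_0 − R_C·δ_{CC} = R_C/k. With 1/k = 1/(2370×12) ft/kip = 0.000035 ft/kip, R_C = δ_0 / (δ_{CC} + 1/k) = 1.276 / (0.006857 + 0.000035) = 185.1 kip.

R_C = 185.1 kip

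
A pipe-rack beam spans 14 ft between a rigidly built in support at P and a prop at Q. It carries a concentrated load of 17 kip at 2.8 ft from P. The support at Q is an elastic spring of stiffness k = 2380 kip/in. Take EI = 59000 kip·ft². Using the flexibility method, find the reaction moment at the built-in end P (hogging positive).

Take the reaction at Q as the redundant and release it; the primary structure is a cantilever fixed at P.
Free-end deflection of the primary structure under the applied loading (downward +):
  point load 17 at a = 2.8: Pa²(3L − a)/(6EI) = 870.8/EI
Flexibility coefficient — unit upward force at Q: δ_{QQ} = L³/(3EI) = 914.7/EI.
With EI = 59000 kip·ft²: δ_0 = 0.014759 ft and δ_{QQ} = 0.015503 ft/kip.
Compatibility — the spring shortens by R_Q/k under the reaction it provides: δ_0 − R_Q·δ_{QQ} = R_Q/k. With 1/k = 1/(2380×12) ft/kip = 0.000035 ft/kip, R_Q = δ_0 / (δ_{QQ} + 1/k) = 0.014759 / (0.015503 + 0.000035) = 0.9499 kip.
Moment equilibrium about P: M_P = Σ(load moments about P) − R_Q·L = 47.6 − 0.9499×14 = 34.3 kip·ft.

M_P = 34.3 kip·ft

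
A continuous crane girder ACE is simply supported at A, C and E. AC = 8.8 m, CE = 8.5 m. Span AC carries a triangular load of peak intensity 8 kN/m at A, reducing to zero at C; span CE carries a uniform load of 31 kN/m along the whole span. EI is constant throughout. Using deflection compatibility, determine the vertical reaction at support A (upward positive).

R_A = 5.746 kN

Take M_C as the redundant. Released structure: two simple spans AC and CE with a hinge at C.
Discontinuity in slope at C on the released structure — sum the simple-span end rotations:
  span AC: triangular load, peak 8: 7w₀L³/(360EI) = 106/EI
  span CE: UDL 31: wL³/(24EI) = 793.2/EI
  relative rotation θ_0 = (106 + 793.2)/EI = 899.3/EI
A unit hogging moment at C produces rotation L₁/(3EI) + L₂/(3EI) = 5.767/EI.
Compatibility: M_C·(L₁+L₂)/(3EI) = θ_0, giving M_C = 155.9 kN·m (hogging).
Span AC, ΣM about A with M_C applied at C: R_C^{AC}·8.8 = 103.3 + 155.9, so R_C^{AC} = 29.45 kN and R_A = 35.2 − 29.45 = 5.746 kN.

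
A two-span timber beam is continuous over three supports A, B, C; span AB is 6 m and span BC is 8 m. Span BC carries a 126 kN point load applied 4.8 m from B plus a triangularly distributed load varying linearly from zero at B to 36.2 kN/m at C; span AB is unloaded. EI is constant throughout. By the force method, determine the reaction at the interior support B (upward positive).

Release continuity at B by inserting a hinge; the redundant is the internal moment M_B. The primary structure is two simply-supported spans AB and BC.
Discontinuity in slope at B on the released structure — sum the simple-span end rotations:
  span BC: point load 126 at a = 4.8: Pab(L + b)/(6LEI) = 451.6/EI
  span BC: triangular load, peak 36.2: 7w₀L³/(360EI) = 360.4/EI
  relative rotation θ_0 = (0 + 812)/EI = 812/EI
A unit hogging moment at B produces rotation L₁/(3EI) + L₂/(3EI) = 4.667/EI.
Compatibility: M_B·(L₁+L₂)/(3EI) = θ_0, giving M_B = 174 kN·m (hogging).
Span AB, ΣM about A with M_B applied at B: R_B^{AB}·6 = 0 + 174, so R_B^{AB} = 29 kN and R_A = 0 − 29 = -29 kN.
Span BC, ΣM about C: R_B^{BC}·8 = 789.3 + 174, so R_B^{BC} = 120.4 kN and R_C = 270.8 − 120.4 = 150.4 kN.
R_B = 29 + 120.4 = 149.4 kN.

R_B = 149.4 kN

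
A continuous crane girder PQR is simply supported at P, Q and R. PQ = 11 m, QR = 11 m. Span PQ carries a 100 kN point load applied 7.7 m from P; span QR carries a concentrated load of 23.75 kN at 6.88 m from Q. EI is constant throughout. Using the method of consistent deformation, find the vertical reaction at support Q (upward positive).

R_Q = 100.6 kN

Release continuity at Q by inserting a hinge; the redundant is the internal moment M_Q. The primary structure is two simply-supported spans PQ and QR.
Discontinuity in slope at Q on the released structure — sum the simple-span end rotations:
  span PQ: point load 100 at a = 7.7: Pab(L + a)/(6LEI) = 720/EI
  span QR: point load 23.75 at a = 6.88: Pab(L + b)/(6LEI) = 154.2/EI
  relative rotation θ_0 = (720 + 154.2)/EI = 874.2/EI
A unit hogging moment at Q produces rotation L₁/(3EI) + L₂/(3EI) = 7.333/EI.
Slope continuity at Q: θ_0 = M_Q·7.333/EI, so M_Q = 874.2/7.333 = 119.2 kN·m (hogging).
Span PQ, ΣM about P with M_Q applied at Q: R_Q^{PQ}·11 = 770 + 119.2, so R_Q^{PQ} = 80.84 kN and R_P = 100 − 80.84 = 19.16 kN.
Span QR, ΣM about R: R_Q^{QR}·11 = 97.85 + 119.2, so R_Q^{QR} = 19.73 kN and R_R = 23.75 − 19.73 = 4.018 kN.
R_Q = 80.84 + 19.73 = 100.6 kN.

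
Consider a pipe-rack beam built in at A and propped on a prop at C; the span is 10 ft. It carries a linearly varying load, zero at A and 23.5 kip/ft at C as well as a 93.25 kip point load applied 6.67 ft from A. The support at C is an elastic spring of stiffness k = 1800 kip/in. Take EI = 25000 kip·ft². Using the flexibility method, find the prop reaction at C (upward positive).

R_C = 112.6 kip

Take the reaction at C as the redundant and release it; the primary structure is a cantilever fixed at A.
Primary-structure tip deflection at C by superposition:
  triangular load, peak 23.5 at the free end: 11w₀L⁴/(120EI) = 21542/EI
  point load 93.25 at a = 6.67: Pa²(3L − a)/(6EI) = 16131/EI
  δ_0 = 37673/EI
Tip deflection under a unit load at C: L³/(3EI) = 333.3/EI.
With EI = 25000 kip·ft²: δ_0 = 1.5069 ft and δ_{CC} = 0.013333 ft/kip.
Compatibility — the spring shortens by R_C/k under the reaction it provides: δ_0 − R_C·δ_{CC} = R_C/k. With 1/k = 1/(1800×12) ft/kip = 0.000046 ft/kip, R_C = δ_0 / (δ_{CC} + 1/k) = 1.5069 / (0.013333 + 0.000046) = 112.6 kip.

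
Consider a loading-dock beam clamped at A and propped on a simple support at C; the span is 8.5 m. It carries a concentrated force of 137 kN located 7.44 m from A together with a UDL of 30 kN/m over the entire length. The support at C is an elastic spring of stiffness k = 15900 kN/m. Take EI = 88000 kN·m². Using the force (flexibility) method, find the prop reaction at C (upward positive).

R_C = 201.7 kN

Choose R_C as the redundant. The primary structure is the cantilever fixed at A.
Downward deflection at the released point C due to the loads:
  point load 137 at a = 7.44: Pa²(3L − a)/(6EI) = 22826/EI
  UDL 30: wL⁴/(8EI) = 19575/EI
  δ_0 = 42401/EI
Tip deflection under a unit load at C: L³/(3EI) = 204.7/EI.
With EI = 88000 kN·m²: δ_0 = 0.48183 m and δ_{CC} = 0.002326 m/kN.
Compatibility — the spring shortens by R_C/k under the reaction it provides: δ_0 − R_C·δ_{CC} = R_C/k. With 1/k = 0.000063 m/kN, R_C = δ_0 / (δ_{CC} + 1/k) = 0.48183 / (0.002326 + 0.000063) = 201.7 kN.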